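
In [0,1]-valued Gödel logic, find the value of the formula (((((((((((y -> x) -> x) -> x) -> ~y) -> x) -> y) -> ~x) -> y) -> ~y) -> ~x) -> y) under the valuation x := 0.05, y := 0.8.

0.80

(y -> x): 0.8 > 0.05, so result = 0.05
((y -> x) -> x): 0.05 ≤ 0.05, so result = 1
(((y -> x) -> x) -> x): 1 > 0.05, so result = 0.05
~y: Gödel ¬ of 0.8 = 0 (operand ≠ 0)
((((y -> x) -> x) -> x) -> ~y): 0.05 > 0, so result = 0
(((((y -> x) -> x) -> x) -> ~y) -> x): 0 ≤ 0.05, so result = 1
((((((y -> x) -> x) -> x) -> ~y) -> x) -> y): 1 > 0.8, so result = 0.8
~x: Gödel ¬ of 0.05 = 0 (operand ≠ 0)
(((((((y -> x) -> x) -> x) -> ~y) -> x) -> y) -> ~x): 0.8 > 0, so result = 0
((((((((y -> x) -> x) -> x) -> ~y) -> x) -> y) -> ~x) -> y): 0 ≤ 0.8, so result = 1
~y: Gödel ¬ of 0.8 = 0 (operand ≠ 0)
(((((((((y -> x) -> x) -> x) -> ~y) -> x) -> y) -> ~x) -> y) -> ~y): 1 > 0, so result = 0
~x: Gödel ¬ of 0.05 = 0 (operand ≠ 0)
((((((((((y -> x) -> x) -> x) -> ~y) -> x) -> y) -> ~x) -> y) -> ~y) -> ~x): 0 ≤ 0, so result = 1
(((((((((((y -> x) -> x) -> x) -> ~y) -> x) -> y) -> ~x) -> y) -> ~y) -> ~x) -> y): 1 > 0.8, so result = 0.8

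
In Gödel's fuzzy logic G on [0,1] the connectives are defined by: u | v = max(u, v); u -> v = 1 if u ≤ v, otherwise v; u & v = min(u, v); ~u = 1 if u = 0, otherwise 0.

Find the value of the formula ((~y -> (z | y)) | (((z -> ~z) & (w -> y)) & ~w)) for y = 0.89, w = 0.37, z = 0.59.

~y: Gödel ¬ of 0.89 = 0 (operand ≠ 0)
(z | y) = max(0.59, 0.89) = 0.89
(~y -> (z | y)): 0 ≤ 0.89, so result = 1
~z: Gödel ¬ of 0.59 = 0 (operand ≠ 0)
(z -> ~z): 0.59 > 0, so result = 0
(w -> y): 0.37 ≤ 0.89, so result = 1
((z -> ~z) & (w -> y)) = min(0, 1) = 0
~w: Gödel ¬ of 0.37 = 0 (operand ≠ 0)
(((z -> ~z) & (w -> y)) & ~w) = min(0, 0) = 0
((~y -> (z | y)) | (((z -> ~z) & (w -> y)) & ~w)) = max(1, 0) = 1

1.00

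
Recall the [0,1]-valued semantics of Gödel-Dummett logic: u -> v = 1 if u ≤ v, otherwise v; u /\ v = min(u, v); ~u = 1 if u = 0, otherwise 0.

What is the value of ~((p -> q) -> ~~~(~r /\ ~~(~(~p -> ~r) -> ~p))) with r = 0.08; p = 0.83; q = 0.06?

0.00

(p -> q): 0.83 > 0.06, so result = 0.06
~r: Gödel ¬ of 0.08 = 0 (operand ≠ 0)
~p: Gödel ¬ of 0.83 = 0 (operand ≠ 0)
~r: Gödel ¬ of 0.08 = 0 (operand ≠ 0)
(~p -> ~r): 0 ≤ 0, so result = 1
~(~p -> ~r): Gödel ¬ of 1 = 0 (operand ≠ 0)
~p: Gödel ¬ of 0.83 = 0 (operand ≠ 0)
(~(~p -> ~r) -> ~p): 0 ≤ 0, so result = 1
~(~(~p -> ~r) -> ~p): Gödel ¬ of 1 = 0 (operand ≠ 0)
~~(~(~p -> ~r) -> ~p): Gödel ¬ of 0 = 1 (operand is 0)
(~r /\ ~~(~(~p -> ~r) -> ~p)) = min(0, 1) = 0
~(~r /\ ~~(~(~p -> ~r) -> ~p)): Gödel ¬ of 0 = 1 (operand is 0)
~~(~r /\ ~~(~(~p -> ~r) -> ~p)): Gödel ¬ of 1 = 0 (operand ≠ 0)
~~~(~r /\ ~~(~(~p -> ~r) -> ~p)): Gödel ¬ of 0 = 1 (operand is 0)
((p -> q) -> ~~~(~r /\ ~~(~(~p -> ~r) -> ~p))): 0.06 ≤ 1, so result = 1
~((p -> q) -> ~~~(~r /\ ~~(~(~p -> ~r) -> ~p))): Gödel ¬ of 1 = 0 (operand ≠ 0)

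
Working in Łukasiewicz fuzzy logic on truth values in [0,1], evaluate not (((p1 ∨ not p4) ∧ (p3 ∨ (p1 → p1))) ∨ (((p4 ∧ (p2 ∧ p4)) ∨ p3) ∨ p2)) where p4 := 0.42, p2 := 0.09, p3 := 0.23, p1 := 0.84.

not p4: Łukasiewicz ¬ gives 1 − 0.42 = 0.58
(p1 ∨ not p4) = max(0.84, 0.58) = 0.84
(p1 → p1): min(1, 1 − 0.84 + 0.84) = 1
(p3 ∨ (p1 → p1)) = max(0.23, 1) = 1
((p1 ∨ not p4) ∧ (p3 ∨ (p1 → p1))) = min(0.84, 1) = 0.84
(p2 ∧ p4) = min(0.09, 0.42) = 0.09
(p4 ∧ (p2 ∧ p4)) = min(0.42, 0.09) = 0.09
((p4 ∧ (p2 ∧ p4)) ∨ p3) = max(0.09, 0.23) = 0.23
(((p4 ∧ (p2 ∧ p4)) ∨ p3) ∨ p2) = max(0.23, 0.09) = 0.23
(((p1 ∨ not p4) ∧ (p3 ∨ (p1 → p1))) ∨ (((p4 ∧ (p2 ∧ p4)) ∨ p3) ∨ p2)) = max(0.84, 0.23) = 0.84
not (((p1 ∨ not p4) ∧ (p3 ∨ (p1 → p1))) ∨ (((p4 ∧ (p2 ∧ p4)) ∨ p3) ∨ p2)): Łukasiewicz ¬ gives 1 − 0.84 = 0.16

0.16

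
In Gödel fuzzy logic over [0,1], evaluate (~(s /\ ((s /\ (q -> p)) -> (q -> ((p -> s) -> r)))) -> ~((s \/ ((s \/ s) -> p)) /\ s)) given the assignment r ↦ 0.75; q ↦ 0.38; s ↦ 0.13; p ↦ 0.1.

(q -> p): 0.38 > 0.1, so result = 0.1
(s /\ (q -> p)) = min(0.13, 0.1) = 0.1
(p -> s): 0.1 ≤ 0.13, so result = 1
((p -> s) -> r): 1 > 0.75, so result = 0.75
(q -> ((p -> s) -> r)): 0.38 ≤ 0.75, so result = 1
((s /\ (q -> p)) -> (q -> ((p -> s) -> r))): 0.1 ≤ 1, so result = 1
(s /\ ((s /\ (q -> p)) -> (q -> ((p -> s) -> r)))) = min(0.13, 1) = 0.13
~(s /\ ((s /\ (q -> p)) -> (q -> ((p -> s) -> r)))): Gödel ¬ of 0.13 = 0 (operand ≠ 0)
(s \/ s) = max(0.13, 0.13) = 0.13
((s \/ s) -> p): 0.13 > 0.1, so result = 0.1
(s \/ ((s \/ s) -> p)) = max(0.13, 0.1) = 0.13
((s \/ ((s \/ s) -> p)) /\ s) = min(0.13, 0.13) = 0.13
~((s \/ ((s \/ s) -> p)) /\ s): Gödel ¬ of 0.13 = 0 (operand ≠ 0)
(~(s /\ ((s /\ (q -> p)) -> (q -> ((p -> s) -> r)))) -> ~((s \/ ((s \/ s) -> p)) /\ s)): 0 ≤ 0, so result = 1

1.00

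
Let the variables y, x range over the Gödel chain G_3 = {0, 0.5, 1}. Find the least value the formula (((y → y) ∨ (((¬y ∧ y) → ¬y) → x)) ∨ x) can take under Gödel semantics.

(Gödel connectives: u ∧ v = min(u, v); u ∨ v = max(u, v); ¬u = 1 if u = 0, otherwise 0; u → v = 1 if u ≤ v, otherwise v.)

Every assignment gives 1. For instance at y = 0, x = 0:
  (y → y): 0 ≤ 0, so result = 1
  ¬y: Gödel ¬ of 0 = 1 (operand is 0)
  (¬y ∧ y) = min(1, 0) = 0
  ¬y: Gödel ¬ of 0 = 1 (operand is 0)
  ((¬y ∧ y) → ¬y): 0 ≤ 1, so result = 1
  (((¬y ∧ y) → ¬y) → x): 1 > 0, so result = 0
  ((y → y) ∨ (((¬y ∧ y) → ¬y) → x)) = max(1, 0) = 1
  (((y → y) ∨ (((¬y ∧ y) → ¬y) → x)) ∨ x) = max(1, 0) = 1
All 9 assignments give value 1 — the formula is a G_3-tautology.

1.00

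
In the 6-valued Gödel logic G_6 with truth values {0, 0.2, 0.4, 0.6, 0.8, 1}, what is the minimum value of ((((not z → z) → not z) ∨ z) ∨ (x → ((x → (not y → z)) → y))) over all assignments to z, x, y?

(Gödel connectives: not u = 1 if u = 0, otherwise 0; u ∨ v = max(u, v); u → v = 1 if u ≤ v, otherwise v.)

The minimum is attained at z = 0.2, x = 0.2, y = 0:
  not z: Gödel ¬ of 0.2 = 0 (operand ≠ 0)
  (not z → z): 0 ≤ 0.2, so result = 1
  not z: Gödel ¬ of 0.2 = 0 (operand ≠ 0)
  ((not z → z) → not z): 1 > 0, so result = 0
  (((not z → z) → not z) ∨ z) = max(0, 0.2) = 0.2
  not y: Gödel ¬ of 0 = 1 (operand is 0)
  (not y → z): 1 > 0.2, so result = 0.2
  (x → (not y → z)): 0.2 ≤ 0.2, so result = 1
  ((x → (not y → z)) → y): 1 > 0, so result = 0
  (x → ((x → (not y → z)) → y)): 0.2 > 0, so result = 0
  ((((not z → z) → not z) ∨ z) ∨ (x → ((x → (not y → z)) → y))) = max(0.2, 0) = 0.2
Checking all 216 assignments confirms none give a value below 0.20.

0.20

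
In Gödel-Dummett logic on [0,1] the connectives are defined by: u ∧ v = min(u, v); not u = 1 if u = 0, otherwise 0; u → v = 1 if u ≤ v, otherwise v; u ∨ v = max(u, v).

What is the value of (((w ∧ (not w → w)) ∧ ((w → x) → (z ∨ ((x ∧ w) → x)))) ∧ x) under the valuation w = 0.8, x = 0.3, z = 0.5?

0.30

not w: Gödel ¬ of 0.8 = 0 (operand ≠ 0)
(not w → w): 0 ≤ 0.8, so result = 1
(w ∧ (not w → w)) = min(0.8, 1) = 0.8
(w → x): 0.8 > 0.3, so result = 0.3
(x ∧ w) = min(0.3, 0.8) = 0.3
((x ∧ w) → x): 0.3 ≤ 0.3, so result = 1
(z ∨ ((x ∧ w) → x)) = max(0.5, 1) = 1
((w → x) → (z ∨ ((x ∧ w) → x))): 0.3 ≤ 1, so result = 1
((w ∧ (not w → w)) ∧ ((w → x) → (z ∨ ((x ∧ w) → x)))) = min(0.8, 1) = 0.8
(((w ∧ (not w → w)) ∧ ((w → x) → (z ∨ ((x ∧ w) → x)))) ∧ x) = min(0.8, 0.3) = 0.3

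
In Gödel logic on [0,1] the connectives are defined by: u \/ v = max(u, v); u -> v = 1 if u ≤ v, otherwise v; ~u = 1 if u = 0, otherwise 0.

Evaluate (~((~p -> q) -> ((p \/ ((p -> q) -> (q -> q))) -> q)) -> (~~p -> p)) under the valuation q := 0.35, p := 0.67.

~p: Gödel ¬ of 0.67 = 0 (operand ≠ 0)
(~p -> q): 0 ≤ 0.35, so result = 1
(p -> q): 0.67 > 0.35, so result = 0.35
(q -> q): 0.35 ≤ 0.35, so result = 1
((p -> q) -> (q -> q)): 0.35 ≤ 1, so result = 1
(p \/ ((p -> q) -> (q -> q))) = max(0.67, 1) = 1
((p \/ ((p -> q) -> (q -> q))) -> q): 1 > 0.35, so result = 0.35
((~p -> q) -> ((p \/ ((p -> q) -> (q -> q))) -> q)): 1 > 0.35, so result = 0.35
~((~p -> q) -> ((p \/ ((p -> q) -> (q -> q))) -> q)): Gödel ¬ of 0.35 = 0 (operand ≠ 0)
~p: Gödel ¬ of 0.67 = 0 (operand ≠ 0)
~~p: Gödel ¬ of 0 = 1 (operand is 0)
(~~p -> p): 1 > 0.67, so result = 0.67
(~((~p -> q) -> ((p \/ ((p -> q) -> (q -> q))) -> q)) -> (~~p -> p)): 0 ≤ 0.67, so result = 1

1.00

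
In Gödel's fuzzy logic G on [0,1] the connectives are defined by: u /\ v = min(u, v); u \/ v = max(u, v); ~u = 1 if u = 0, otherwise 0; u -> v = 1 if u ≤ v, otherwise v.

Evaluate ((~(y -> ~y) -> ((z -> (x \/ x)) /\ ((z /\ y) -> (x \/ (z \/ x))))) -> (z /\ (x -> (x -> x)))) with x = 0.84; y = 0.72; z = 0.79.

0.79

~y: Gödel ¬ of 0.72 = 0 (operand ≠ 0)
(y -> ~y): 0.72 > 0, so result = 0
~(y -> ~y): Gödel ¬ of 0 = 1 (operand is 0)
(x \/ x) = max(0.84, 0.84) = 0.84
(z -> (x \/ x)): 0.79 ≤ 0.84, so result = 1
(z /\ y) = min(0.79, 0.72) = 0.72
(z \/ x) = max(0.79, 0.84) = 0.84
(x \/ (z \/ x)) = max(0.84, 0.84) = 0.84
((z /\ y) -> (x \/ (z \/ x))): 0.72 ≤ 0.84, so result = 1
((z -> (x \/ x)) /\ ((z /\ y) -> (x \/ (z \/ x)))) = min(1, 1) = 1
(~(y -> ~y) -> ((z -> (x \/ x)) /\ ((z /\ y) -> (x \/ (z \/ x))))): 1 ≤ 1, so result = 1
(x -> x): 0.84 ≤ 0.84, so result = 1
(x -> (x -> x)): 0.84 ≤ 1, so result = 1
(z /\ (x -> (x -> x))) = min(0.79, 1) = 0.79
((~(y -> ~y) -> ((z -> (x \/ x)) /\ ((z /\ y) -> (x \/ (z \/ x))))) -> (z /\ (x -> (x -> x)))): 1 > 0.79, so result = 0.79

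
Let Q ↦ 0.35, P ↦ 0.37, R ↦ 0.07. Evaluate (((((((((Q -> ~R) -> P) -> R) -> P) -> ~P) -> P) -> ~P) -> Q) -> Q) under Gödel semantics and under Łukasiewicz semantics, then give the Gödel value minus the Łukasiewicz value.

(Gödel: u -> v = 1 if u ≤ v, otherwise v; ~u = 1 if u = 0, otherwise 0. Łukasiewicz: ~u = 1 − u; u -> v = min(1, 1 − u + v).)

Gödel evaluation:
  ~R: Gödel ¬ of 0.07 = 0 (operand ≠ 0)
  (Q -> ~R): 0.35 > 0, so result = 0
  ((Q -> ~R) -> P): 0 ≤ 0.37, so result = 1
  (((Q -> ~R) -> P) -> R): 1 > 0.07, so result = 0.07
  ((((Q -> ~R) -> P) -> R) -> P): 0.07 ≤ 0.37, so result = 1
  ~P: Gödel ¬ of 0.37 = 0 (operand ≠ 0)
  (((((Q -> ~R) -> P) -> R) -> P) -> ~P): 1 > 0, so result = 0
  ((((((Q -> ~R) -> P) -> R) -> P) -> ~P) -> P): 0 ≤ 0.37, so result = 1
  ~P: Gödel ¬ of 0.37 = 0 (operand ≠ 0)
  (((((((Q -> ~R) -> P) -> R) -> P) -> ~P) -> P) -> ~P): 1 > 0, so result = 0
  ((((((((Q -> ~R) -> P) -> R) -> P) -> ~P) -> P) -> ~P) -> Q): 0 ≤ 0.35, so result = 1
  (((((((((Q -> ~R) -> P) -> R) -> P) -> ~P) -> P) -> ~P) -> Q) -> Q): 1 > 0.35, so result = 0.35
  Gödel value = 0.35
Łukasiewicz evaluation:
  ~R: Łukasiewicz ¬ gives 1 − 0.07 = 0.93
  (Q -> ~R): min(1, 1 − 0.35 + 0.93) = 1
  ((Q -> ~R) -> P): min(1, 1 − 1 + 0.37) = 0.37
  (((Q -> ~R) -> P) -> R): min(1, 1 − 0.37 + 0.07) = 0.7
  ((((Q -> ~R) -> P) -> R) -> P): min(1, 1 − 0.7 + 0.37) = 0.67
  ~P: Łukasiewicz ¬ gives 1 − 0.37 = 0.63
  (((((Q -> ~R) -> P) -> R) -> P) -> ~P): min(1, 1 − 0.67 + 0.63) = 0.96
  ((((((Q -> ~R) -> P) -> R) -> P) -> ~P) -> P): min(1, 1 − 0.96 + 0.37) = 0.41
  ~P: Łukasiewicz ¬ gives 1 − 0.37 = 0.63
  (((((((Q -> ~R) -> P) -> R) -> P) -> ~P) -> P) -> ~P): min(1, 1 − 0.41 + 0.63) = 1
  ((((((((Q -> ~R) -> P) -> R) -> P) -> ~P) -> P) -> ~P) -> Q): min(1, 1 − 1 + 0.35) = 0.35
  (((((((((Q -> ~R) -> P) -> R) -> P) -> ~P) -> P) -> ~P) -> Q) -> Q): min(1, 1 − 0.35 + 0.35) = 1
  Łukasiewicz value = 1
Difference: 0.35 − 1 = -0.65

-0.65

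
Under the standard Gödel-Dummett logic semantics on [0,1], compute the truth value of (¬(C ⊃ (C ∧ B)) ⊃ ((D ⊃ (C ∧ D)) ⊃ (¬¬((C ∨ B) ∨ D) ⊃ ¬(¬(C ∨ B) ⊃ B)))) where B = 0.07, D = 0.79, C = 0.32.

(C ∧ B) = min(0.32, 0.07) = 0.07
(C ⊃ (C ∧ B)): 0.32 > 0.07, so result = 0.07
¬(C ⊃ (C ∧ B)): Gödel ¬ of 0.07 = 0 (operand ≠ 0)
(C ∧ D) = min(0.32, 0.79) = 0.32
(D ⊃ (C ∧ D)): 0.79 > 0.32, so result = 0.32
(C ∨ B) = max(0.32, 0.07) = 0.32
((C ∨ B) ∨ D) = max(0.32, 0.79) = 0.79
¬((C ∨ B) ∨ D): Gödel ¬ of 0.79 = 0 (operand ≠ 0)
¬¬((C ∨ B) ∨ D): Gödel ¬ of 0 = 1 (operand is 0)
(C ∨ B) = max(0.32, 0.07) = 0.32
¬(C ∨ B): Gödel ¬ of 0.32 = 0 (operand ≠ 0)
(¬(C ∨ B) ⊃ B): 0 ≤ 0.07, so result = 1
¬(¬(C ∨ B) ⊃ B): Gödel ¬ of 1 = 0 (operand ≠ 0)
(¬¬((C ∨ B) ∨ D) ⊃ ¬(¬(C ∨ B) ⊃ B)): 1 > 0, so result = 0
((D ⊃ (C ∧ D)) ⊃ (¬¬((C ∨ B) ∨ D) ⊃ ¬(¬(C ∨ B) ⊃ B))): 0.32 > 0, so result = 0
(¬(C ⊃ (C ∧ B)) ⊃ ((D ⊃ (C ∧ D)) ⊃ (¬¬((C ∨ B) ∨ D) ⊃ ¬(¬(C ∨ B) ⊃ B)))): 0 ≤ 0, so result = 1

1.00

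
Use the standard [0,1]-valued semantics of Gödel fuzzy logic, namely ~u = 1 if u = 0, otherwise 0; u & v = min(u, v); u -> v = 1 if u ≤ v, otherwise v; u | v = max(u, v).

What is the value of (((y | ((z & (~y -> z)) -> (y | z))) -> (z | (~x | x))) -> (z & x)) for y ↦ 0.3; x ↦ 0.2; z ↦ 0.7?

0.20

~y: Gödel ¬ of 0.3 = 0 (operand ≠ 0)
(~y -> z): 0 ≤ 0.7, so result = 1
(z & (~y -> z)) = min(0.7, 1) = 0.7
(y | z) = max(0.3, 0.7) = 0.7
((z & (~y -> z)) -> (y | z)): 0.7 ≤ 0.7, so result = 1
(y | ((z & (~y -> z)) -> (y | z))) = max(0.3, 1) = 1
~x: Gödel ¬ of 0.2 = 0 (operand ≠ 0)
(~x | x) = max(0, 0.2) = 0.2
(z | (~x | x)) = max(0.7, 0.2) = 0.7
((y | ((z & (~y -> z)) -> (y | z))) -> (z | (~x | x))): 1 > 0.7, so result = 0.7
(z & x) = min(0.7, 0.2) = 0.2
(((y | ((z & (~y -> z)) -> (y | z))) -> (z | (~x | x))) -> (z & x)): 0.7 > 0.2, so result = 0.2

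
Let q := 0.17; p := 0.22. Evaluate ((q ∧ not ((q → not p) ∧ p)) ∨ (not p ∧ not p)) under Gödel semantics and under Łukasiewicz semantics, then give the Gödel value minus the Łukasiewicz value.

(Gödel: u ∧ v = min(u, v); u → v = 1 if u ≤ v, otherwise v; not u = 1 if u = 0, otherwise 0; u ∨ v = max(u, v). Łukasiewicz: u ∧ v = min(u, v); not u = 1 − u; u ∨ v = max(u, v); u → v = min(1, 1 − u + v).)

Gödel evaluation:
  not p: Gödel ¬ of 0.22 = 0 (operand ≠ 0)
  (q → not p): 0.17 > 0, so result = 0
  ((q → not p) ∧ p) = min(0, 0.22) = 0
  not ((q → not p) ∧ p): Gödel ¬ of 0 = 1 (operand is 0)
  (q ∧ not ((q → not p) ∧ p)) = min(0.17, 1) = 0.17
  not p: Gödel ¬ of 0.22 = 0 (operand ≠ 0)
  not p: Gödel ¬ of 0.22 = 0 (operand ≠ 0)
  (not p ∧ not p) = min(0, 0) = 0
  ((q ∧ not ((q → not p) ∧ p)) ∨ (not p ∧ not p)) = max(0.17, 0) = 0.17
  Gödel value = 0.17
Łukasiewicz evaluation:
  not p: Łukasiewicz ¬ gives 1 − 0.22 = 0.78
  (q → not p): min(1, 1 − 0.17 + 0.78) = 1
  ((q → not p) ∧ p) = min(1, 0.22) = 0.22
  not ((q → not p) ∧ p): Łukasiewicz ¬ gives 1 − 0.22 = 0.78
  (q ∧ not ((q → not p) ∧ p)) = min(0.17, 0.78) = 0.17
  not p: Łukasiewicz ¬ gives 1 − 0.22 = 0.78
  not p: Łukasiewicz ¬ gives 1 − 0.22 = 0.78
  (not p ∧ not p) = min(0.78, 0.78) = 0.78
  ((q ∧ not ((q → not p) ∧ p)) ∨ (not p ∧ not p)) = max(0.17, 0.78) = 0.78
  Łukasiewicz value = 0.78
Difference: 0.17 − 0.78 = -0.61

-0.61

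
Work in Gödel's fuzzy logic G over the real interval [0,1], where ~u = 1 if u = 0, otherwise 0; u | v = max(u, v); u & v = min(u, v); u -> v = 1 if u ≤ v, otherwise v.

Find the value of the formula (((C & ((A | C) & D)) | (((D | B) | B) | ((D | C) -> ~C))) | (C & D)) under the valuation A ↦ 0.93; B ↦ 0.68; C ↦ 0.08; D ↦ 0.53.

0.68

(A | C) = max(0.93, 0.08) = 0.93
((A | C) & D) = min(0.93, 0.53) = 0.53
(C & ((A | C) & D)) = min(0.08, 0.53) = 0.08
(D | B) = max(0.53, 0.68) = 0.68
((D | B) | B) = max(0.68, 0.68) = 0.68
(D | C) = max(0.53, 0.08) = 0.53
~C: Gödel ¬ of 0.08 = 0 (operand ≠ 0)
((D | C) -> ~C): 0.53 > 0, so result = 0
(((D | B) | B) | ((D | C) -> ~C)) = max(0.68, 0) = 0.68
((C & ((A | C) & D)) | (((D | B) | B) | ((D | C) -> ~C))) = max(0.08, 0.68) = 0.68
(C & D) = min(0.08, 0.53) = 0.08
(((C & ((A | C) & D)) | (((D | B) | B) | ((D | C) -> ~C))) | (C & D)) = max(0.68, 0.08) = 0.68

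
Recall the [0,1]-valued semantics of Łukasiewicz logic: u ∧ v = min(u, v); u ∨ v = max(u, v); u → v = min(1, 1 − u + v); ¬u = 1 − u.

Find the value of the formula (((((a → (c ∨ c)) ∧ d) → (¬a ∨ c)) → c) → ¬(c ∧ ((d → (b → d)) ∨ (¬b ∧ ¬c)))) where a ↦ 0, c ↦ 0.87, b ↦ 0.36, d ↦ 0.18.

(c ∨ c) = max(0.87, 0.87) = 0.87
(a → (c ∨ c)): min(1, 1 − 0 + 0.87) = 1
((a → (c ∨ c)) ∧ d) = min(1, 0.18) = 0.18
¬a: Łukasiewicz ¬ gives 1 − 0 = 1
(¬a ∨ c) = max(1, 0.87) = 1
(((a → (c ∨ c)) ∧ d) → (¬a ∨ c)): min(1, 1 − 0.18 + 1) = 1
((((a → (c ∨ c)) ∧ d) → (¬a ∨ c)) → c): min(1, 1 − 1 + 0.87) = 0.87
(b → d): min(1, 1 − 0.36 + 0.18) = 0.82
(d → (b → d)): min(1, 1 − 0.18 + 0.82) = 1
¬b: Łukasiewicz ¬ gives 1 − 0.36 = 0.64
¬c: Łukasiewicz ¬ gives 1 − 0.87 = 0.13
(¬b ∧ ¬c) = min(0.64, 0.13) = 0.13
((d → (b → d)) ∨ (¬b ∧ ¬c)) = max(1, 0.13) = 1
(c ∧ ((d → (b → d)) ∨ (¬b ∧ ¬c))) = min(0.87, 1) = 0.87
¬(c ∧ ((d → (b → d)) ∨ (¬b ∧ ¬c))): Łukasiewicz ¬ gives 1 − 0.87 = 0.13
(((((a → (c ∨ c)) ∧ d) → (¬a ∨ c)) → c) → ¬(c ∧ ((d → (b → d)) ∨ (¬b ∧ ¬c)))): min(1, 1 − 0.87 + 0.13) = 0.26

0.26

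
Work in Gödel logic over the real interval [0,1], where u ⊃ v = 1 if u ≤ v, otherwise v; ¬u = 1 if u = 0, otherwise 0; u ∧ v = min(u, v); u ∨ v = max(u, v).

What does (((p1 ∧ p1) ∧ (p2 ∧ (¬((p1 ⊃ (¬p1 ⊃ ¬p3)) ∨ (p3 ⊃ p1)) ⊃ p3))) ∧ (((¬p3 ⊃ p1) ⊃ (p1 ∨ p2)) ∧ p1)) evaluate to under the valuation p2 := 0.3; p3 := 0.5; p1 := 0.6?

(p1 ∧ p1) = min(0.6, 0.6) = 0.6
¬p1: Gödel ¬ of 0.6 = 0 (operand ≠ 0)
¬p3: Gödel ¬ of 0.5 = 0 (operand ≠ 0)
(¬p1 ⊃ ¬p3): 0 ≤ 0, so result = 1
(p1 ⊃ (¬p1 ⊃ ¬p3)): 0.6 ≤ 1, so result = 1
(p3 ⊃ p1): 0.5 ≤ 0.6, so result = 1
((p1 ⊃ (¬p1 ⊃ ¬p3)) ∨ (p3 ⊃ p1)) = max(1, 1) = 1
¬((p1 ⊃ (¬p1 ⊃ ¬p3)) ∨ (p3 ⊃ p1)): Gödel ¬ of 1 = 0 (operand ≠ 0)
(¬((p1 ⊃ (¬p1 ⊃ ¬p3)) ∨ (p3 ⊃ p1)) ⊃ p3): 0 ≤ 0.5, so result = 1
(p2 ∧ (¬((p1 ⊃ (¬p1 ⊃ ¬p3)) ∨ (p3 ⊃ p1)) ⊃ p3)) = min(0.3, 1) = 0.3
((p1 ∧ p1) ∧ (p2 ∧ (¬((p1 ⊃ (¬p1 ⊃ ¬p3)) ∨ (p3 ⊃ p1)) ⊃ p3))) = min(0.6, 0.3) = 0.3
¬p3: Gödel ¬ of 0.5 = 0 (operand ≠ 0)
(¬p3 ⊃ p1): 0 ≤ 0.6, so result = 1
(p1 ∨ p2) = max(0.6, 0.3) = 0.6
((¬p3 ⊃ p1) ⊃ (p1 ∨ p2)): 1 > 0.6, so result = 0.6
(((¬p3 ⊃ p1) ⊃ (p1 ∨ p2)) ∧ p1) = min(0.6, 0.6) = 0.6
(((p1 ∧ p1) ∧ (p2 ∧ (¬((p1 ⊃ (¬p1 ⊃ ¬p3)) ∨ (p3 ⊃ p1)) ⊃ p3))) ∧ (((¬p3 ⊃ p1) ⊃ (p1 ∨ p2)) ∧ p1)) = min(0.3, 0.6) = 0.3

0.30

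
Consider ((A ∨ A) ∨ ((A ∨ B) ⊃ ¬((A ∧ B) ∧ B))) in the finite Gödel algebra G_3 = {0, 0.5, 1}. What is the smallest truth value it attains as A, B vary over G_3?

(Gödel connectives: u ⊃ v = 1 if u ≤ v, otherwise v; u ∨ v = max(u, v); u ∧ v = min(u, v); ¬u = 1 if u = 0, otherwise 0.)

The minimum is attained at A = 0.5, B = 0.5:
  (A ∨ A) = max(0.5, 0.5) = 0.5
  (A ∨ B) = max(0.5, 0.5) = 0.5
  (A ∧ B) = min(0.5, 0.5) = 0.5
  ((A ∧ B) ∧ B) = min(0.5, 0.5) = 0.5
  ¬((A ∧ B) ∧ B): Gödel ¬ of 0.5 = 0 (operand ≠ 0)
  ((A ∨ B) ⊃ ¬((A ∧ B) ∧ B)): 0.5 > 0, so result = 0
  ((A ∨ A) ∨ ((A ∨ B) ⊃ ¬((A ∧ B) ∧ B))) = max(0.5, 0) = 0.5
Checking all 9 assignments confirms none give a value below 0.50.

0.50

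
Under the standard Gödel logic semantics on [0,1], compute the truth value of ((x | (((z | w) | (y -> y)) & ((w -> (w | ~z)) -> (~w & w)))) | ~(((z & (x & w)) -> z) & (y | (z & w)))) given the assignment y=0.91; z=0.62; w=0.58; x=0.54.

(z | w) = max(0.62, 0.58) = 0.62
(y -> y): 0.91 ≤ 0.91, so result = 1
((z | w) | (y -> y)) = max(0.62, 1) = 1
~z: Gödel ¬ of 0.62 = 0 (operand ≠ 0)
(w | ~z) = max(0.58, 0) = 0.58
(w -> (w | ~z)): 0.58 ≤ 0.58, so result = 1
~w: Gödel ¬ of 0.58 = 0 (operand ≠ 0)
(~w & w) = min(0, 0.58) = 0
((w -> (w | ~z)) -> (~w & w)): 1 > 0, so result = 0
(((z | w) | (y -> y)) & ((w -> (w | ~z)) -> (~w & w))) = min(1, 0) = 0
(x | (((z | w) | (y -> y)) & ((w -> (w | ~z)) -> (~w & w)))) = max(0.54, 0) = 0.54
(x & w) = min(0.54, 0.58) = 0.54
(z & (x & w)) = min(0.62, 0.54) = 0.54
((z & (x & w)) -> z): 0.54 ≤ 0.62, so result = 1
(z & w) = min(0.62, 0.58) = 0.58
(y | (z & w)) = max(0.91, 0.58) = 0.91
(((z & (x & w)) -> z) & (y | (z & w))) = min(1, 0.91) = 0.91
~(((z & (x & w)) -> z) & (y | (z & w))): Gödel ¬ of 0.91 = 0 (operand ≠ 0)
((x | (((z | w) | (y -> y)) & ((w -> (w | ~z)) -> (~w & w)))) | ~(((z & (x & w)) -> z) & (y | (z & w)))) = max(0.54, 0) = 0.54

0.54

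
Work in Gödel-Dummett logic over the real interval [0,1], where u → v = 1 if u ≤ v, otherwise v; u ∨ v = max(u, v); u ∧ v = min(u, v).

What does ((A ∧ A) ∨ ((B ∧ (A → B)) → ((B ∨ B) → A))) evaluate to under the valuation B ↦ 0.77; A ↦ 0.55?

(A ∧ A) = min(0.55, 0.55) = 0.55
(A → B): 0.55 ≤ 0.77, so result = 1
(B ∧ (A → B)) = min(0.77, 1) = 0.77
(B ∨ B) = max(0.77, 0.77) = 0.77
((B ∨ B) → A): 0.77 > 0.55, so result = 0.55
((B ∧ (A → B)) → ((B ∨ B) → A)): 0.77 > 0.55, so result = 0.55
((A ∧ A) ∨ ((B ∧ (A → B)) → ((B ∨ B) → A))) = max(0.55, 0.55) = 0.55

0.55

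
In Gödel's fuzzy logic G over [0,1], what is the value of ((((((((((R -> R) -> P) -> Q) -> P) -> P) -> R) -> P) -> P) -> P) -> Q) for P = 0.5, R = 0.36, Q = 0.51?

0.51

(R -> R): 0.36 ≤ 0.36, so result = 1
((R -> R) -> P): 1 > 0.5, so result = 0.5
(((R -> R) -> P) -> Q): 0.5 ≤ 0.51, so result = 1
((((R -> R) -> P) -> Q) -> P): 1 > 0.5, so result = 0.5
(((((R -> R) -> P) -> Q) -> P) -> P): 0.5 ≤ 0.5, so result = 1
((((((R -> R) -> P) -> Q) -> P) -> P) -> R): 1 > 0.36, so result = 0.36
(((((((R -> R) -> P) -> Q) -> P) -> P) -> R) -> P): 0.36 ≤ 0.5, so result = 1
((((((((R -> R) -> P) -> Q) -> P) -> P) -> R) -> P) -> P): 1 > 0.5, so result = 0.5
(((((((((R -> R) -> P) -> Q) -> P) -> P) -> R) -> P) -> P) -> P): 0.5 ≤ 0.5, so result = 1
((((((((((R -> R) -> P) -> Q) -> P) -> P) -> R) -> P) -> P) -> P) -> Q): 1 > 0.51, so result = 0.51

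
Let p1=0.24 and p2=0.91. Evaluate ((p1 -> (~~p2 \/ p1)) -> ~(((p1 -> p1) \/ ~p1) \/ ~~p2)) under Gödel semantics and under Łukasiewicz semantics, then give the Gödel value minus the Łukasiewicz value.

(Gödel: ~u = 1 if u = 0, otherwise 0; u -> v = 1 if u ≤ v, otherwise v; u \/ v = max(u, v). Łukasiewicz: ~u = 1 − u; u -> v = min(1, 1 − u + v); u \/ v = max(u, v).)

0.00

Gödel evaluation:
  ~p2: Gödel ¬ of 0.91 = 0 (operand ≠ 0)
  ~~p2: Gödel ¬ of 0 = 1 (operand is 0)
  (~~p2 \/ p1) = max(1, 0.24) = 1
  (p1 -> (~~p2 \/ p1)): 0.24 ≤ 1, so result = 1
  (p1 -> p1): 0.24 ≤ 0.24, so result = 1
  ~p1: Gödel ¬ of 0.24 = 0 (operand ≠ 0)
  ((p1 -> p1) \/ ~p1) = max(1, 0) = 1
  ~p2: Gödel ¬ of 0.91 = 0 (operand ≠ 0)
  ~~p2: Gödel ¬ of 0 = 1 (operand is 0)
  (((p1 -> p1) \/ ~p1) \/ ~~p2) = max(1, 1) = 1
  ~(((p1 -> p1) \/ ~p1) \/ ~~p2): Gödel ¬ of 1 = 0 (operand ≠ 0)
  ((p1 -> (~~p2 \/ p1)) -> ~(((p1 -> p1) \/ ~p1) \/ ~~p2)): 1 > 0, so result = 0
  Gödel value = 0
Łukasiewicz evaluation:
  ~p2: Łukasiewicz ¬ gives 1 − 0.91 = 0.09
  ~~p2: Łukasiewicz ¬ gives 1 − 0.09 = 0.91
  (~~p2 \/ p1) = max(0.91, 0.24) = 0.91
  (p1 -> (~~p2 \/ p1)): min(1, 1 − 0.24 + 0.91) = 1
  (p1 -> p1): min(1, 1 − 0.24 + 0.24) = 1
  ~p1: Łukasiewicz ¬ gives 1 − 0.24 = 0.76
  ((p1 -> p1) \/ ~p1) = max(1, 0.76) = 1
  ~p2: Łukasiewicz ¬ gives 1 − 0.91 = 0.09
  ~~p2: Łukasiewicz ¬ gives 1 − 0.09 = 0.91
  (((p1 -> p1) \/ ~p1) \/ ~~p2) = max(1, 0.91) = 1
  ~(((p1 -> p1) \/ ~p1) \/ ~~p2): Łukasiewicz ¬ gives 1 − 1 = 0
  ((p1 -> (~~p2 \/ p1)) -> ~(((p1 -> p1) \/ ~p1) \/ ~~p2)): min(1, 1 − 1 + 0) = 0
  Łukasiewicz value = 0
Difference: 0 − 0 = 0.00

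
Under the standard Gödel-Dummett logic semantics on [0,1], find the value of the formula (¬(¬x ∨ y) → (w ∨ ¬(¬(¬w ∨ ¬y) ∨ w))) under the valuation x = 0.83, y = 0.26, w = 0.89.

1.00

¬x: Gödel ¬ of 0.83 = 0 (operand ≠ 0)
(¬x ∨ y) = max(0, 0.26) = 0.26
¬(¬x ∨ y): Gödel ¬ of 0.26 = 0 (operand ≠ 0)
¬w: Gödel ¬ of 0.89 = 0 (operand ≠ 0)
¬y: Gödel ¬ of 0.26 = 0 (operand ≠ 0)
(¬w ∨ ¬y) = max(0, 0) = 0
¬(¬w ∨ ¬y): Gödel ¬ of 0 = 1 (operand is 0)
(¬(¬w ∨ ¬y) ∨ w) = max(1, 0.89) = 1
¬(¬(¬w ∨ ¬y) ∨ w): Gödel ¬ of 1 = 0 (operand ≠ 0)
(w ∨ ¬(¬(¬w ∨ ¬y) ∨ w)) = max(0.89, 0) = 0.89
(¬(¬x ∨ y) → (w ∨ ¬(¬(¬w ∨ ¬y) ∨ w))): 0 ≤ 0.89, so result = 1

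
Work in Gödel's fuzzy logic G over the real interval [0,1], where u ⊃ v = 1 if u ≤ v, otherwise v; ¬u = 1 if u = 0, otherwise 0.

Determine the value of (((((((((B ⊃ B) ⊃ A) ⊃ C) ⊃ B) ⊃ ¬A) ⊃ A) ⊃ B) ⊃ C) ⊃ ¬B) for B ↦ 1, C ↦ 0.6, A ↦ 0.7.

(B ⊃ B): 1 ≤ 1, so result = 1
((B ⊃ B) ⊃ A): 1 > 0.7, so result = 0.7
(((B ⊃ B) ⊃ A) ⊃ C): 0.7 > 0.6, so result = 0.6
((((B ⊃ B) ⊃ A) ⊃ C) ⊃ B): 0.6 ≤ 1, so result = 1
¬A: Gödel ¬ of 0.7 = 0 (operand ≠ 0)
(((((B ⊃ B) ⊃ A) ⊃ C) ⊃ B) ⊃ ¬A): 1 > 0, so result = 0
((((((B ⊃ B) ⊃ A) ⊃ C) ⊃ B) ⊃ ¬A) ⊃ A): 0 ≤ 0.7, so result = 1
(((((((B ⊃ B) ⊃ A) ⊃ C) ⊃ B) ⊃ ¬A) ⊃ A) ⊃ B): 1 ≤ 1, so result = 1
((((((((B ⊃ B) ⊃ A) ⊃ C) ⊃ B) ⊃ ¬A) ⊃ A) ⊃ B) ⊃ C): 1 > 0.6, so result = 0.6
¬B: Gödel ¬ of 1 = 0 (operand ≠ 0)
(((((((((B ⊃ B) ⊃ A) ⊃ C) ⊃ B) ⊃ ¬A) ⊃ A) ⊃ B) ⊃ C) ⊃ ¬B): 0.6 > 0, so result = 0

0.00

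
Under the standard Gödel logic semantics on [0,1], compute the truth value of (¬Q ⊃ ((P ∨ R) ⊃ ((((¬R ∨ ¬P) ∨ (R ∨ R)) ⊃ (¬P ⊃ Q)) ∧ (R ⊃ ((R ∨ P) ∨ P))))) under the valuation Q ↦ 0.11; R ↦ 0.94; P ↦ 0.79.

1.00

¬Q: Gödel ¬ of 0.11 = 0 (operand ≠ 0)
(P ∨ R) = max(0.79, 0.94) = 0.94
¬R: Gödel ¬ of 0.94 = 0 (operand ≠ 0)
¬P: Gödel ¬ of 0.79 = 0 (operand ≠ 0)
(¬R ∨ ¬P) = max(0, 0) = 0
(R ∨ R) = max(0.94, 0.94) = 0.94
((¬R ∨ ¬P) ∨ (R ∨ R)) = max(0, 0.94) = 0.94
¬P: Gödel ¬ of 0.79 = 0 (operand ≠ 0)
(¬P ⊃ Q): 0 ≤ 0.11, so result = 1
(((¬R ∨ ¬P) ∨ (R ∨ R)) ⊃ (¬P ⊃ Q)): 0.94 ≤ 1, so result = 1
(R ∨ P) = max(0.94, 0.79) = 0.94
((R ∨ P) ∨ P) = max(0.94, 0.79) = 0.94
(R ⊃ ((R ∨ P) ∨ P)): 0.94 ≤ 0.94, so result = 1
((((¬R ∨ ¬P) ∨ (R ∨ R)) ⊃ (¬P ⊃ Q)) ∧ (R ⊃ ((R ∨ P) ∨ P))) = min(1, 1) = 1
((P ∨ R) ⊃ ((((¬R ∨ ¬P) ∨ (R ∨ R)) ⊃ (¬P ⊃ Q)) ∧ (R ⊃ ((R ∨ P) ∨ P)))): 0.94 ≤ 1, so result = 1
(¬Q ⊃ ((P ∨ R) ⊃ ((((¬R ∨ ¬P) ∨ (R ∨ R)) ⊃ (¬P ⊃ Q)) ∧ (R ⊃ ((R ∨ P) ∨ P))))): 0 ≤ 1, so result = 1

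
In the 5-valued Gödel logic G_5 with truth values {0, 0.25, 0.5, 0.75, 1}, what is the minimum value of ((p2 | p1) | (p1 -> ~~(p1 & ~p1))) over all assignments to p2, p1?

0.25

The minimum is attained at p2 = 0, p1 = 0.25:
  (p2 | p1) = max(0, 0.25) = 0.25
  ~p1: Gödel ¬ of 0.25 = 0 (operand ≠ 0)
  (p1 & ~p1) = min(0.25, 0) = 0
  ~(p1 & ~p1): Gödel ¬ of 0 = 1 (operand is 0)
  ~~(p1 & ~p1): Gödel ¬ of 1 = 0 (operand ≠ 0)
  (p1 -> ~~(p1 & ~p1)): 0.25 > 0, so result = 0
  ((p2 | p1) | (p1 -> ~~(p1 & ~p1))) = max(0.25, 0) = 0.25
Checking all 25 assignments confirms none give a value below 0.25.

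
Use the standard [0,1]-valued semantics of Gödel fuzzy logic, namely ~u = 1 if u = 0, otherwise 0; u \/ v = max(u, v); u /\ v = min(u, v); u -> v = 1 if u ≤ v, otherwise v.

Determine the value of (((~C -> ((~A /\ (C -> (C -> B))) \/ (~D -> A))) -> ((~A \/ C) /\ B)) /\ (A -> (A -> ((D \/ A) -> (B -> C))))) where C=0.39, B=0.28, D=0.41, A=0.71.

0.28

~C: Gödel ¬ of 0.39 = 0 (operand ≠ 0)
~A: Gödel ¬ of 0.71 = 0 (operand ≠ 0)
(C -> B): 0.39 > 0.28, so result = 0.28
(C -> (C -> B)): 0.39 > 0.28, so result = 0.28
(~A /\ (C -> (C -> B))) = min(0, 0.28) = 0
~D: Gödel ¬ of 0.41 = 0 (operand ≠ 0)
(~D -> A): 0 ≤ 0.71, so result = 1
((~A /\ (C -> (C -> B))) \/ (~D -> A)) = max(0, 1) = 1
(~C -> ((~A /\ (C -> (C -> B))) \/ (~D -> A))): 0 ≤ 1, so result = 1
~A: Gödel ¬ of 0.71 = 0 (operand ≠ 0)
(~A \/ C) = max(0, 0.39) = 0.39
((~A \/ C) /\ B) = min(0.39, 0.28) = 0.28
((~C -> ((~A /\ (C -> (C -> B))) \/ (~D -> A))) -> ((~A \/ C) /\ B)): 1 > 0.28, so result = 0.28
(D \/ A) = max(0.41, 0.71) = 0.71
(B -> C): 0.28 ≤ 0.39, so result = 1
((D \/ A) -> (B -> C)): 0.71 ≤ 1, so result = 1
(A -> ((D \/ A) -> (B -> C))): 0.71 ≤ 1, so result = 1
(A -> (A -> ((D \/ A) -> (B -> C)))): 0.71 ≤ 1, so result = 1
(((~C -> ((~A /\ (C -> (C -> B))) \/ (~D -> A))) -> ((~A \/ C) /\ B)) /\ (A -> (A -> ((D \/ A) -> (B -> C))))) = min(0.28, 1) = 0.28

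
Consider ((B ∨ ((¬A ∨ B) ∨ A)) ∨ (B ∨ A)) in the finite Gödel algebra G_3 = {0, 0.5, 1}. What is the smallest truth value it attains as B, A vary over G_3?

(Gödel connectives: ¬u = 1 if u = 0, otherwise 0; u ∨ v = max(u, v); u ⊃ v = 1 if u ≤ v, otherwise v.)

0.50

The minimum is attained at B = 0, A = 0.5:
  ¬A: Gödel ¬ of 0.5 = 0 (operand ≠ 0)
  (¬A ∨ B) = max(0, 0) = 0
  ((¬A ∨ B) ∨ A) = max(0, 0.5) = 0.5
  (B ∨ ((¬A ∨ B) ∨ A)) = max(0, 0.5) = 0.5
  (B ∨ A) = max(0, 0.5) = 0.5
  ((B ∨ ((¬A ∨ B) ∨ A)) ∨ (B ∨ A)) = max(0.5, 0.5) = 0.5
Checking all 9 assignments confirms none give a value below 0.50.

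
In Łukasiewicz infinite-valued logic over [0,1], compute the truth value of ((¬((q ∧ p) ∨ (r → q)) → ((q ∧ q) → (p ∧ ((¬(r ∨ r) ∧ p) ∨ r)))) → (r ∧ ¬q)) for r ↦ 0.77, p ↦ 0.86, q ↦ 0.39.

0.61

(q ∧ p) = min(0.39, 0.86) = 0.39
(r → q): min(1, 1 − 0.77 + 0.39) = 0.62
((q ∧ p) ∨ (r → q)) = max(0.39, 0.62) = 0.62
¬((q ∧ p) ∨ (r → q)): Łukasiewicz ¬ gives 1 − 0.62 = 0.38
(q ∧ q) = min(0.39, 0.39) = 0.39
(r ∨ r) = max(0.77, 0.77) = 0.77
¬(r ∨ r): Łukasiewicz ¬ gives 1 − 0.77 = 0.23
(¬(r ∨ r) ∧ p) = min(0.23, 0.86) = 0.23
((¬(r ∨ r) ∧ p) ∨ r) = max(0.23, 0.77) = 0.77
(p ∧ ((¬(r ∨ r) ∧ p) ∨ r)) = min(0.86, 0.77) = 0.77
((q ∧ q) → (p ∧ ((¬(r ∨ r) ∧ p) ∨ r))): min(1, 1 − 0.39 + 0.77) = 1
(¬((q ∧ p) ∨ (r → q)) → ((q ∧ q) → (p ∧ ((¬(r ∨ r) ∧ p) ∨ r)))): min(1, 1 − 0.38 + 1) = 1
¬q: Łukasiewicz ¬ gives 1 − 0.39 = 0.61
(r ∧ ¬q) = min(0.77, 0.61) = 0.61
((¬((q ∧ p) ∨ (r → q)) → ((q ∧ q) → (p ∧ ((¬(r ∨ r) ∧ p) ∨ r)))) → (r ∧ ¬q)): min(1, 1 − 1 + 0.61) = 0.61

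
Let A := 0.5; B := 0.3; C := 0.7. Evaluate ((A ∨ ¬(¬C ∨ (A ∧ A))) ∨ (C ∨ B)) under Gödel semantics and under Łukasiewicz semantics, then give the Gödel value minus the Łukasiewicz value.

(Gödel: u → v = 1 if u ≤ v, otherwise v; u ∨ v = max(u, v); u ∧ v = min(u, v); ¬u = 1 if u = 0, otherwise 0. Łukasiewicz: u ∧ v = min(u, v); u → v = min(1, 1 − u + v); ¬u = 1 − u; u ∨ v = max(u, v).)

0.00

Gödel evaluation:
  ¬C: Gödel ¬ of 0.7 = 0 (operand ≠ 0)
  (A ∧ A) = min(0.5, 0.5) = 0.5
  (¬C ∨ (A ∧ A)) = max(0, 0.5) = 0.5
  ¬(¬C ∨ (A ∧ A)): Gödel ¬ of 0.5 = 0 (operand ≠ 0)
  (A ∨ ¬(¬C ∨ (A ∧ A))) = max(0.5, 0) = 0.5
  (C ∨ B) = max(0.7, 0.3) = 0.7
  ((A ∨ ¬(¬C ∨ (A ∧ A))) ∨ (C ∨ B)) = max(0.5, 0.7) = 0.7
  Gödel value = 0.7
Łukasiewicz evaluation:
  ¬C: Łukasiewicz ¬ gives 1 − 0.7 = 0.3
  (A ∧ A) = min(0.5, 0.5) = 0.5
  (¬C ∨ (A ∧ A)) = max(0.3, 0.5) = 0.5
  ¬(¬C ∨ (A ∧ A)): Łukasiewicz ¬ gives 1 − 0.5 = 0.5
  (A ∨ ¬(¬C ∨ (A ∧ A))) = max(0.5, 0.5) = 0.5
  (C ∨ B) = max(0.7, 0.3) = 0.7
  ((A ∨ ¬(¬C ∨ (A ∧ A))) ∨ (C ∨ B)) = max(0.5, 0.7) = 0.7
  Łukasiewicz value = 0.7
Difference: 0.7 − 0.7 = 0.00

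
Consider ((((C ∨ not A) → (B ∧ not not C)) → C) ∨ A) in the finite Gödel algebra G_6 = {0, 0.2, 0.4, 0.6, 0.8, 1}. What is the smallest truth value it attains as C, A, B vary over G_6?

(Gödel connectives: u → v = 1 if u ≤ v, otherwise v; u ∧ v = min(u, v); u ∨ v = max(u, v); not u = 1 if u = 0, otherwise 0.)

0.20

The minimum is attained at C = 0, A = 0.2, B = 0:
  not A: Gödel ¬ of 0.2 = 0 (operand ≠ 0)
  (C ∨ not A) = max(0, 0) = 0
  not C: Gödel ¬ of 0 = 1 (operand is 0)
  not not C: Gödel ¬ of 1 = 0 (operand ≠ 0)
  (B ∧ not not C) = min(0, 0) = 0
  ((C ∨ not A) → (B ∧ not not C)): 0 ≤ 0, so result = 1
  (((C ∨ not A) → (B ∧ not not C)) → C): 1 > 0, so result = 0
  ((((C ∨ not A) → (B ∧ not not C)) → C) ∨ A) = max(0, 0.2) = 0.2
Checking all 216 assignments confirms none give a value below 0.20.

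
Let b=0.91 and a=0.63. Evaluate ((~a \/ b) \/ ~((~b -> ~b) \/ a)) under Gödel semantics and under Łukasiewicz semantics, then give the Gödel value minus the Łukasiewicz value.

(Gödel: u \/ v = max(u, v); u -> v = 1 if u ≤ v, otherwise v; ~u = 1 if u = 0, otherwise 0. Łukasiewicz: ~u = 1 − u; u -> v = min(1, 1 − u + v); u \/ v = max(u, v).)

0.00

Gödel evaluation:
  ~a: Gödel ¬ of 0.63 = 0 (operand ≠ 0)
  (~a \/ b) = max(0, 0.91) = 0.91
  ~b: Gödel ¬ of 0.91 = 0 (operand ≠ 0)
  ~b: Gödel ¬ of 0.91 = 0 (operand ≠ 0)
  (~b -> ~b): 0 ≤ 0, so result = 1
  ((~b -> ~b) \/ a) = max(1, 0.63) = 1
  ~((~b -> ~b) \/ a): Gödel ¬ of 1 = 0 (operand ≠ 0)
  ((~a \/ b) \/ ~((~b -> ~b) \/ a)) = max(0.91, 0) = 0.91
  Gödel value = 0.91
Łukasiewicz evaluation:
  ~a: Łukasiewicz ¬ gives 1 − 0.63 = 0.37
  (~a \/ b) = max(0.37, 0.91) = 0.91
  ~b: Łukasiewicz ¬ gives 1 − 0.91 = 0.09
  ~b: Łukasiewicz ¬ gives 1 − 0.91 = 0.09
  (~b -> ~b): min(1, 1 − 0.09 + 0.09) = 1
  ((~b -> ~b) \/ a) = max(1, 0.63) = 1
  ~((~b -> ~b) \/ a): Łukasiewicz ¬ gives 1 − 1 = 0
  ((~a \/ b) \/ ~((~b -> ~b) \/ a)) = max(0.91, 0) = 0.91
  Łukasiewicz value = 0.91
Difference: 0.91 − 0.91 = 0.00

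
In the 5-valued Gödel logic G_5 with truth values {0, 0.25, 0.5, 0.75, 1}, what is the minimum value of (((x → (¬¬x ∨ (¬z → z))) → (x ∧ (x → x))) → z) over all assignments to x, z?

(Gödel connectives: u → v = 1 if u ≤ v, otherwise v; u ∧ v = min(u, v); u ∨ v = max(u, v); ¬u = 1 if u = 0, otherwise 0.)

The minimum is attained at x = 0.25, z = 0:
  ¬x: Gödel ¬ of 0.25 = 0 (operand ≠ 0)
  ¬¬x: Gödel ¬ of 0 = 1 (operand is 0)
  ¬z: Gödel ¬ of 0 = 1 (operand is 0)
  (¬z → z): 1 > 0, so result = 0
  (¬¬x ∨ (¬z → z)) = max(1, 0) = 1
  (x → (¬¬x ∨ (¬z → z))): 0.25 ≤ 1, so result = 1
  (x → x): 0.25 ≤ 0.25, so result = 1
  (x ∧ (x → x)) = min(0.25, 1) = 0.25
  ((x → (¬¬x ∨ (¬z → z))) → (x ∧ (x → x))): 1 > 0.25, so result = 0.25
  (((x → (¬¬x ∨ (¬z → z))) → (x ∧ (x → x))) → z): 0.25 > 0, so result = 0
Checking all 25 assignments confirms none give a value below 0.00.

0.00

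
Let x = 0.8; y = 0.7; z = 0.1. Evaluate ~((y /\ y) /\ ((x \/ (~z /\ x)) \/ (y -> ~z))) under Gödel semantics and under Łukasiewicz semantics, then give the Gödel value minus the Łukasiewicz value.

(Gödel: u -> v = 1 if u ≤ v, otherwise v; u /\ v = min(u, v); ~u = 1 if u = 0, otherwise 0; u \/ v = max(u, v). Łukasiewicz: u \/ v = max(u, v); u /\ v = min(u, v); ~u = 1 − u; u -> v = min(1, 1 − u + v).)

Gödel evaluation:
  (y /\ y) = min(0.7, 0.7) = 0.7
  ~z: Gödel ¬ of 0.1 = 0 (operand ≠ 0)
  (~z /\ x) = min(0, 0.8) = 0
  (x \/ (~z /\ x)) = max(0.8, 0) = 0.8
  ~z: Gödel ¬ of 0.1 = 0 (operand ≠ 0)
  (y -> ~z): 0.7 > 0, so result = 0
  ((x \/ (~z /\ x)) \/ (y -> ~z)) = max(0.8, 0) = 0.8
  ((y /\ y) /\ ((x \/ (~z /\ x)) \/ (y -> ~z))) = min(0.7, 0.8) = 0.7
  ~((y /\ y) /\ ((x \/ (~z /\ x)) \/ (y -> ~z))): Gödel ¬ of 0.7 = 0 (operand ≠ 0)
  Gödel value = 0
Łukasiewicz evaluation:
  (y /\ y) = min(0.7, 0.7) = 0.7
  ~z: Łukasiewicz ¬ gives 1 − 0.1 = 0.9
  (~z /\ x) = min(0.9, 0.8) = 0.8
  (x \/ (~z /\ x)) = max(0.8, 0.8) = 0.8
  ~z: Łukasiewicz ¬ gives 1 − 0.1 = 0.9
  (y -> ~z): min(1, 1 − 0.7 + 0.9) = 1
  ((x \/ (~z /\ x)) \/ (y -> ~z)) = max(0.8, 1) = 1
  ((y /\ y) /\ ((x \/ (~z /\ x)) \/ (y -> ~z))) = min(0.7, 1) = 0.7
  ~((y /\ y) /\ ((x \/ (~z /\ x)) \/ (y -> ~z))): Łukasiewicz ¬ gives 1 − 0.7 = 0.3
  Łukasiewicz value = 0.3
Difference: 0 − 0.3 = -0.30

-0.30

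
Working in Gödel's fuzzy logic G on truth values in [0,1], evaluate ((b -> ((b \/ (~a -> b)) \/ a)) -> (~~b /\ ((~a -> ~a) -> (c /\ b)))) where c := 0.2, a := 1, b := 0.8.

~a: Gödel ¬ of 1 = 0 (operand ≠ 0)
(~a -> b): 0 ≤ 0.8, so result = 1
(b \/ (~a -> b)) = max(0.8, 1) = 1
((b \/ (~a -> b)) \/ a) = max(1, 1) = 1
(b -> ((b \/ (~a -> b)) \/ a)): 0.8 ≤ 1, so result = 1
~b: Gödel ¬ of 0.8 = 0 (operand ≠ 0)
~~b: Gödel ¬ of 0 = 1 (operand is 0)
~a: Gödel ¬ of 1 = 0 (operand ≠ 0)
~a: Gödel ¬ of 1 = 0 (operand ≠ 0)
(~a -> ~a): 0 ≤ 0, so result = 1
(c /\ b) = min(0.2, 0.8) = 0.2
((~a -> ~a) -> (c /\ b)): 1 > 0.2, so result = 0.2
(~~b /\ ((~a -> ~a) -> (c /\ b))) = min(1, 0.2) = 0.2
((b -> ((b \/ (~a -> b)) \/ a)) -> (~~b /\ ((~a -> ~a) -> (c /\ b)))): 1 > 0.2, so result = 0.2

0.20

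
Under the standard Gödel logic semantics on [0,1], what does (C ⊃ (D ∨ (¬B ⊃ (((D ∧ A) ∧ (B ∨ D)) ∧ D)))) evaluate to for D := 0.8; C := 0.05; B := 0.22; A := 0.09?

¬B: Gödel ¬ of 0.22 = 0 (operand ≠ 0)
(D ∧ A) = min(0.8, 0.09) = 0.09
(B ∨ D) = max(0.22, 0.8) = 0.8
((D ∧ A) ∧ (B ∨ D)) = min(0.09, 0.8) = 0.09
(((D ∧ A) ∧ (B ∨ D)) ∧ D) = min(0.09, 0.8) = 0.09
(¬B ⊃ (((D ∧ A) ∧ (B ∨ D)) ∧ D)): 0 ≤ 0.09, so result = 1
(D ∨ (¬B ⊃ (((D ∧ A) ∧ (B ∨ D)) ∧ D))) = max(0.8, 1) = 1
(C ⊃ (D ∨ (¬B ⊃ (((D ∧ A) ∧ (B ∨ D)) ∧ D)))): 0.05 ≤ 1, so result = 1

1.00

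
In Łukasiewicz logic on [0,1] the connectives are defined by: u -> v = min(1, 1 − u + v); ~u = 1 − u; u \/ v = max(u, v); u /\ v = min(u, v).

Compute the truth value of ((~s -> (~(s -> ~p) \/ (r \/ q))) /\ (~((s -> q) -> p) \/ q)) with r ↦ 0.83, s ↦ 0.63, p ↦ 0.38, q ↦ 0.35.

~s: Łukasiewicz ¬ gives 1 − 0.63 = 0.37
~p: Łukasiewicz ¬ gives 1 − 0.38 = 0.62
(s -> ~p): min(1, 1 − 0.63 + 0.62) = 0.99
~(s -> ~p): Łukasiewicz ¬ gives 1 − 0.99 = 0.01
(r \/ q) = max(0.83, 0.35) = 0.83
(~(s -> ~p) \/ (r \/ q)) = max(0.01, 0.83) = 0.83
(~s -> (~(s -> ~p) \/ (r \/ q))): min(1, 1 − 0.37 + 0.83) = 1
(s -> q): min(1, 1 − 0.63 + 0.35) = 0.72
((s -> q) -> p): min(1, 1 − 0.72 + 0.38) = 0.66
~((s -> q) -> p): Łukasiewicz ¬ gives 1 − 0.66 = 0.34
(~((s -> q) -> p) \/ q) = max(0.34, 0.35) = 0.35
((~s -> (~(s -> ~p) \/ (r \/ q))) /\ (~((s -> q) -> p) \/ q)) = min(1, 0.35) = 0.35

0.35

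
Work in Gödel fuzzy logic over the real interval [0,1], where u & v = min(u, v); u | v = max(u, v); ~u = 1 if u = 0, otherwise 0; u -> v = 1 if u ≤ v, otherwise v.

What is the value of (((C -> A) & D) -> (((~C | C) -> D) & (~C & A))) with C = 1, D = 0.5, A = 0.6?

0.00

(C -> A): 1 > 0.6, so result = 0.6
((C -> A) & D) = min(0.6, 0.5) = 0.5
~C: Gödel ¬ of 1 = 0 (operand ≠ 0)
(~C | C) = max(0, 1) = 1
((~C | C) -> D): 1 > 0.5, so result = 0.5
~C: Gödel ¬ of 1 = 0 (operand ≠ 0)
(~C & A) = min(0, 0.6) = 0
(((~C | C) -> D) & (~C & A)) = min(0.5, 0) = 0
(((C -> A) & D) -> (((~C | C) -> D) & (~C & A))): 0.5 > 0, so result = 0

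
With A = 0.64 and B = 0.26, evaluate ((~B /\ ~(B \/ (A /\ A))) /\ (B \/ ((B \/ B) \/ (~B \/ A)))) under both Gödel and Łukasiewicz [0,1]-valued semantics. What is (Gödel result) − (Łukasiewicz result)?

Gödel evaluation:
  ~B: Gödel ¬ of 0.26 = 0 (operand ≠ 0)
  (A /\ A) = min(0.64, 0.64) = 0.64
  (B \/ (A /\ A)) = max(0.26, 0.64) = 0.64
  ~(B \/ (A /\ A)): Gödel ¬ of 0.64 = 0 (operand ≠ 0)
  (~B /\ ~(B \/ (A /\ A))) = min(0, 0) = 0
  (B \/ B) = max(0.26, 0.26) = 0.26
  ~B: Gödel ¬ of 0.26 = 0 (operand ≠ 0)
  (~B \/ A) = max(0, 0.64) = 0.64
  ((B \/ B) \/ (~B \/ A)) = max(0.26, 0.64) = 0.64
  (B \/ ((B \/ B) \/ (~B \/ A))) = max(0.26, 0.64) = 0.64
  ((~B /\ ~(B \/ (A /\ A))) /\ (B \/ ((B \/ B) \/ (~B \/ A)))) = min(0, 0.64) = 0
  Gödel value = 0
Łukasiewicz evaluation:
  ~B: Łukasiewicz ¬ gives 1 − 0.26 = 0.74
  (A /\ A) = min(0.64, 0.64) = 0.64
  (B \/ (A /\ A)) = max(0.26, 0.64) = 0.64
  ~(B \/ (A /\ A)): Łukasiewicz ¬ gives 1 − 0.64 = 0.36
  (~B /\ ~(B \/ (A /\ A))) = min(0.74, 0.36) = 0.36
  (B \/ B) = max(0.26, 0.26) = 0.26
  ~B: Łukasiewicz ¬ gives 1 − 0.26 = 0.74
  (~B \/ A) = max(0.74, 0.64) = 0.74
  ((B \/ B) \/ (~B \/ A)) = max(0.26, 0.74) = 0.74
  (B \/ ((B \/ B) \/ (~B \/ A))) = max(0.26, 0.74) = 0.74
  ((~B /\ ~(B \/ (A /\ A))) /\ (B \/ ((B \/ B) \/ (~B \/ A)))) = min(0.36, 0.74) = 0.36
  Łukasiewicz value = 0.36
Difference: 0 − 0.36 = -0.36

-0.36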